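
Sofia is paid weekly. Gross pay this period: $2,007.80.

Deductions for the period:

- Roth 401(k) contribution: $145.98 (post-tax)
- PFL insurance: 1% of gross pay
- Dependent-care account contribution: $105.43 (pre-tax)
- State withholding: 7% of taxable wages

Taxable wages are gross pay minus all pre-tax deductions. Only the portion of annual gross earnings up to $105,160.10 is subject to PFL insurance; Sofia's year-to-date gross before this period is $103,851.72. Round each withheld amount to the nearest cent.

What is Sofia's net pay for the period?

$1,610.14

Dependent-care account contribution: $105.43
Taxable wages = $2,007.80 − $105.43 = $1,902.37
State withholding: $1,902.37 × 0.07 = $133.17
PFL insurance: only $105,160.10 − $103,851.72 = $1,308.38 of this check is subject → $1,308.38 × 0.01 = $13.08
Roth 401(k) contribution: $145.98
Total deductions = $105.43 + $133.17 + $13.08 + $145.98 = $397.66
Net pay = $2,007.80 − $397.66 = $1,610.14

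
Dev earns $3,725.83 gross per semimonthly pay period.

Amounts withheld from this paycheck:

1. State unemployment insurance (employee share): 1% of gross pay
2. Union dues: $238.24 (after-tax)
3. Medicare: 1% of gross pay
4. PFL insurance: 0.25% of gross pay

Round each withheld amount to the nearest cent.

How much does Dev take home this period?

Medicare: $3,725.83 × 0.01 = $37.26
PFL insurance: $3,725.83 × 0.0025 = $9.31
State unemployment insurance (employee share): $3,725.83 × 0.01 = $37.26
Union dues: $238.24
Total deductions = $37.26 + $9.31 + $37.26 + $238.24 = $322.07
Net pay = $3,725.83 − $322.07 = $3,403.76

$3,403.76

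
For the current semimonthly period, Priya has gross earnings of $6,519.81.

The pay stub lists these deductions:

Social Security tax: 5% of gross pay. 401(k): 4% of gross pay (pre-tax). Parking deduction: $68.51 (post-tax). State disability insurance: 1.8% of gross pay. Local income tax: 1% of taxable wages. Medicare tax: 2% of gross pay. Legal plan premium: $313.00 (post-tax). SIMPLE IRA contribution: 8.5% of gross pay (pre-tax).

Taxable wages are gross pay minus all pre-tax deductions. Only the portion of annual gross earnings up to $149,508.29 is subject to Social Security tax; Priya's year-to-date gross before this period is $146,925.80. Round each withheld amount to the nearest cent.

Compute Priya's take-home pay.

$4,889.40

SIMPLE IRA contribution: $6,519.81 × 0.085 = $554.18
401(k): $6,519.81 × 0.04 = $260.79
Pre-tax total = $554.18 + $260.79 = $814.97
Taxable wages = $6,519.81 − $814.97 = $5,704.84
Local income tax: $5,704.84 × 0.01 = $57.05
State disability insurance: $6,519.81 × 0.018 = $117.36
Social Security tax: only $149,508.29 − $146,925.80 = $2,582.49 of this check is subject → $2,582.49 × 0.05 = $129.12
Medicare tax: $6,519.81 × 0.02 = $130.40
Legal plan premium: $313.00
Parking deduction: $68.51
Total deductions = $554.18 + $260.79 + $57.05 + $117.36 + $129.12 + $130.40 + $313.00 + $68.51 = $1,630.41
Net pay = $6,519.81 − $1,630.41 = $4,889.40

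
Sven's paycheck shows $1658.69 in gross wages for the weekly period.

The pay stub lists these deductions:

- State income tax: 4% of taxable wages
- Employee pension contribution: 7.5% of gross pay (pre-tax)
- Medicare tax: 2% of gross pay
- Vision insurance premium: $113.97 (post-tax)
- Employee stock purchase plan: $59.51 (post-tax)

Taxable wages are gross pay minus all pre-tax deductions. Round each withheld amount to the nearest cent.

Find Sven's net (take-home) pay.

$1266.27

Employee pension contribution: $1658.69 × 0.075 = $124.40
Taxable wages = $1658.69 − $124.40 = $1534.29
State income tax: $1534.29 × 0.04 = $61.37
Medicare tax: $1658.69 × 0.02 = $33.17
Vision insurance premium: $113.97
Employee stock purchase plan: $59.51
Total deductions = $124.40 + $61.37 + $33.17 + $113.97 + $59.51 = $392.42
Net pay = $1658.69 − $392.42 = $1266.27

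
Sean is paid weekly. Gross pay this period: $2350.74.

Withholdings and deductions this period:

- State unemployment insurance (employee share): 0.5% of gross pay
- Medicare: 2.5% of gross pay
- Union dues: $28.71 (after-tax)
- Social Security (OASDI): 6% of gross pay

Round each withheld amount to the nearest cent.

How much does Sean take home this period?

Medicare: $2350.74 × 0.025 = $58.77
Social Security (OASDI): $2350.74 × 0.06 = $141.04
State unemployment insurance (employee share): $2350.74 × 0.005 = $11.75
Union dues: $28.71
Total deductions = $58.77 + $141.04 + $11.75 + $28.71 = $240.27
Net pay = $2350.74 − $240.27 = $2110.47

$2110.47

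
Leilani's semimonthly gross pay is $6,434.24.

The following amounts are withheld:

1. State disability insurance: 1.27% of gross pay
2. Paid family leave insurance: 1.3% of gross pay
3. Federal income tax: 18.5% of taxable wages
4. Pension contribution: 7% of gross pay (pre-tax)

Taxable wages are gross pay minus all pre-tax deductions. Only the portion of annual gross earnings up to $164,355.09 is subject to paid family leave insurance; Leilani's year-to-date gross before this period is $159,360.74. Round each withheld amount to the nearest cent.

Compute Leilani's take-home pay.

$4,730.19

Pension contribution: $6,434.24 × 0.07 = $450.40
Taxable wages = $6,434.24 − $450.40 = $5,983.84
Federal income tax: $5,983.84 × 0.185 = $1,107.01
Paid family leave insurance: only $164,355.09 − $159,360.74 = $4,994.35 of this check is subject → $4,994.35 × 0.013 = $64.93
State disability insurance: $6,434.24 × 0.0127 = $81.71
Total deductions = $450.40 + $1,107.01 + $64.93 + $81.71 = $1,704.05
Net pay = $6,434.24 − $1,704.05 = $4,730.19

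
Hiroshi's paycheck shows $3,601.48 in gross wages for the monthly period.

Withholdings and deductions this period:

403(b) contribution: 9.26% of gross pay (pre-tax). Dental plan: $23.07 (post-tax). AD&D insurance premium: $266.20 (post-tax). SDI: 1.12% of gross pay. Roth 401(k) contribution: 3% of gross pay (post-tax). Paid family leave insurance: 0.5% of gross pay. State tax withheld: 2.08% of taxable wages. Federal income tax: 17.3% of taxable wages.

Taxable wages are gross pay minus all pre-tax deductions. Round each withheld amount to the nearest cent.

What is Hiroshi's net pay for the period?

$2,178.99

403(b) contribution: $3,601.48 × 0.0926 = $333.50
Taxable wages = $3,601.48 − $333.50 = $3,267.98
Federal income tax: $3,267.98 × 0.173 = $565.36
State tax withheld: $3,267.98 × 0.0208 = $67.97
Paid family leave insurance: $3,601.48 × 0.005 = $18.01
SDI: $3,601.48 × 0.0112 = $40.34
AD&D insurance premium: $266.20
Dental plan: $23.07
Roth 401(k) contribution: $3,601.48 × 0.03 = $108.04
Total deductions = $333.50 + $565.36 + $67.97 + $18.01 + $40.34 + $266.20 + $23.07 + $108.04 = $1,422.49
Net pay = $3,601.48 − $1,422.49 = $2,178.99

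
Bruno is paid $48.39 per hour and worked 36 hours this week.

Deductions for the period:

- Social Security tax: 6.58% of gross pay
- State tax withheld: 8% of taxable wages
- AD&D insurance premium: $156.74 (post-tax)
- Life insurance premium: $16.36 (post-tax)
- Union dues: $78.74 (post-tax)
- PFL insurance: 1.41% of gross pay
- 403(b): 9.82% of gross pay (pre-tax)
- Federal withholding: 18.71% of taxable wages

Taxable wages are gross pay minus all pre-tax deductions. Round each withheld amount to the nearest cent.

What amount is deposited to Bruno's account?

Gross pay: 36 × $48.39 = $1,742.04
403(b): $1,742.04 × 0.0982 = $171.07
Taxable wages = $1,742.04 − $171.07 = $1,570.97
Federal withholding: $1,570.97 × 0.1871 = $293.93
State tax withheld: $1,570.97 × 0.08 = $125.68
PFL insurance: $1,742.04 × 0.0141 = $24.56
Social Security tax: $1,742.04 × 0.0658 = $114.63
Union dues: $78.74
AD&D insurance premium: $156.74
Life insurance premium: $16.36
Total deductions = $171.07 + $293.93 + $125.68 + $24.56 + $114.63 + $78.74 + $156.74 + $16.36 = $981.71
Net pay = $1,742.04 − $981.71 = $760.33

$760.33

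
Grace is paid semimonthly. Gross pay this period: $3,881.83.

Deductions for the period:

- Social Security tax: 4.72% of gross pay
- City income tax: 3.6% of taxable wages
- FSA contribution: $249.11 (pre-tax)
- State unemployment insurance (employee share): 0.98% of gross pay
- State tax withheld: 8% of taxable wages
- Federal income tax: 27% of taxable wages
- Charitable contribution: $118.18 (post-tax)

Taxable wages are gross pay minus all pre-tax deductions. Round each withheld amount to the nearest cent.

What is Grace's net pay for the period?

$1,891.05

FSA contribution: $249.11
Taxable wages = $3,881.83 − $249.11 = $3,632.72
State tax withheld: $3,632.72 × 0.08 = $290.62
City income tax: $3,632.72 × 0.036 = $130.78
Federal income tax: $3,632.72 × 0.27 = $980.83
Social Security tax: $3,881.83 × 0.0472 = $183.22
State unemployment insurance (employee share): $3,881.83 × 0.0098 = $38.04
Charitable contribution: $118.18
Total deductions = $249.11 + $290.62 + $130.78 + $980.83 + $183.22 + $38.04 + $118.18 = $1,990.78
Net pay = $3,881.83 − $1,990.78 = $1,891.05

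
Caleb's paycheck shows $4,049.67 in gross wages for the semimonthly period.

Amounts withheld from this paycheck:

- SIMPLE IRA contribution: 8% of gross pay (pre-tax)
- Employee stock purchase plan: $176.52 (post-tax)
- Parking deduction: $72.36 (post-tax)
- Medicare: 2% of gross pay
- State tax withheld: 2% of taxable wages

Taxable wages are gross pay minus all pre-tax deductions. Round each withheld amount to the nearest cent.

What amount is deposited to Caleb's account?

SIMPLE IRA contribution: $4,049.67 × 0.08 = $323.97
Taxable wages = $4,049.67 − $323.97 = $3,725.70
State tax withheld: $3,725.70 × 0.02 = $74.51
Medicare: $4,049.67 × 0.02 = $80.99
Employee stock purchase plan: $176.52
Parking deduction: $72.36
Total deductions = $323.97 + $74.51 + $80.99 + $176.52 + $72.36 = $728.35
Net pay = $4,049.67 − $728.35 = $3,321.32

$3,321.32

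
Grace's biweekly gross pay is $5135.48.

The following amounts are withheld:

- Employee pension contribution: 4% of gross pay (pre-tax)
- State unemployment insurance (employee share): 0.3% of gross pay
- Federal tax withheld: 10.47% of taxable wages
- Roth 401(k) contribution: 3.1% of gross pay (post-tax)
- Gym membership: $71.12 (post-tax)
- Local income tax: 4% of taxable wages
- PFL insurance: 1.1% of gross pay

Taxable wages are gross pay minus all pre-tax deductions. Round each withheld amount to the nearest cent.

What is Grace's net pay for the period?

$3914.46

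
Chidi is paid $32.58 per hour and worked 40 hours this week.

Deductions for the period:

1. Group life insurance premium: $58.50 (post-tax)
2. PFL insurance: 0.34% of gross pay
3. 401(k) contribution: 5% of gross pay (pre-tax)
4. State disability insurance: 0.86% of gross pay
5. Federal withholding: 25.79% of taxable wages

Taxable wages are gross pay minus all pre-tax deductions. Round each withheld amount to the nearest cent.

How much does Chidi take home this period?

Gross pay: 40 × $32.58 = $1,303.20
401(k) contribution: $1,303.20 × 0.05 = $65.16
Taxable wages = $1,303.20 − $65.16 = $1,238.04
Federal withholding: $1,238.04 × 0.2579 = $319.29
State disability insurance: $1,303.20 × 0.0086 = $11.21
PFL insurance: $1,303.20 × 0.0034 = $4.43
Group life insurance premium: $58.50
Total deductions = $65.16 + $319.29 + $11.21 + $4.43 + $58.50 = $458.59
Net pay = $1,303.20 − $458.59 = $844.61

$844.61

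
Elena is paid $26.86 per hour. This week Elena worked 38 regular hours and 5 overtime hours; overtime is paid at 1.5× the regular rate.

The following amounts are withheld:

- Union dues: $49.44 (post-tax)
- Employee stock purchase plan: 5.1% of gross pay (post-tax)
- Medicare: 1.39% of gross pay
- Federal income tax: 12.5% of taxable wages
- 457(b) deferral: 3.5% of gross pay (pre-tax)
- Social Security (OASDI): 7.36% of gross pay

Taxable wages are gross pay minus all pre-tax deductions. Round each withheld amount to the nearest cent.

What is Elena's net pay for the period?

$813.23

Regular pay: 38 × $26.86 = $1,020.68
Overtime pay: 5 × $26.86 × 1.5 = $201.45
Gross pay = $1,020.68 + $201.45 = $1,222.13
457(b) deferral: $1,222.13 × 0.035 = $42.77
Taxable wages = $1,222.13 − $42.77 = $1,179.36
Federal income tax: $1,179.36 × 0.125 = $147.42
Social Security (OASDI): $1,222.13 × 0.0736 = $89.95
Medicare: $1,222.13 × 0.0139 = $16.99
Employee stock purchase plan: $1,222.13 × 0.051 = $62.33
Union dues: $49.44
Total deductions = $42.77 + $147.42 + $89.95 + $16.99 + $62.33 + $49.44 = $408.90
Net pay = $1,222.13 − $408.90 = $813.23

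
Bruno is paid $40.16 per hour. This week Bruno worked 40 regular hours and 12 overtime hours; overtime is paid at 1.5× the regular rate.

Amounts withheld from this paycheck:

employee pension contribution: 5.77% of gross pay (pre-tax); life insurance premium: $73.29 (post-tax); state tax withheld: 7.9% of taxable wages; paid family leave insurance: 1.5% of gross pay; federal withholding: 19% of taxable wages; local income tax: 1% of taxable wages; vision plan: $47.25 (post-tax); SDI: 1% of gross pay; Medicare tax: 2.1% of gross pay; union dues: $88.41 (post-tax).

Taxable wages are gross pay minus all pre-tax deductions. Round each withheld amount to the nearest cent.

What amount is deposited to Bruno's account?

$1266.41

Regular pay: 40 × $40.16 = $1606.40
Overtime pay: 12 × $40.16 × 1.5 = $722.88
Gross pay = $1606.40 + $722.88 = $2329.28
Employee pension contribution: $2329.28 × 0.0577 = $134.40
Taxable wages = $2329.28 − $134.40 = $2194.88
State tax withheld: $2194.88 × 0.079 = $173.40
Local income tax: $2194.88 × 0.01 = $21.95
Federal withholding: $2194.88 × 0.19 = $417.03
Paid family leave insurance: $2329.28 × 0.015 = $34.94
Medicare tax: $2329.28 × 0.021 = $48.91
SDI: $2329.28 × 0.01 = $23.29
Life insurance premium: $73.29
Vision plan: $47.25
Union dues: $88.41
Total deductions = $134.40 + $173.40 + $21.95 + $417.03 + $34.94 + $48.91 + $23.29 + $73.29 + $47.25 + $88.41 = $1062.87
Net pay = $2329.28 − $1062.87 = $1266.41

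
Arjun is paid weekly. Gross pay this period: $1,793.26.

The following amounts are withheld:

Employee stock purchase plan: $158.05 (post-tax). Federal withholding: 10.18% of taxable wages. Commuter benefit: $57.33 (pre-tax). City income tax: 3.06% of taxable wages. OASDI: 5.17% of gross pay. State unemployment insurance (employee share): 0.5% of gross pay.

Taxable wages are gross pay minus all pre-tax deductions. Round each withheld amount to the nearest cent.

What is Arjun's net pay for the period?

Commuter benefit: $57.33
Taxable wages = $1,793.26 − $57.33 = $1,735.93
Federal withholding: $1,735.93 × 0.1018 = $176.72
City income tax: $1,735.93 × 0.0306 = $53.12
OASDI: $1,793.26 × 0.0517 = $92.71
State unemployment insurance (employee share): $1,793.26 × 0.005 = $8.97
Employee stock purchase plan: $158.05
Total deductions = $57.33 + $176.72 + $53.12 + $92.71 + $8.97 + $158.05 = $546.90
Net pay = $1,793.26 − $546.90 = $1,246.36

$1,246.36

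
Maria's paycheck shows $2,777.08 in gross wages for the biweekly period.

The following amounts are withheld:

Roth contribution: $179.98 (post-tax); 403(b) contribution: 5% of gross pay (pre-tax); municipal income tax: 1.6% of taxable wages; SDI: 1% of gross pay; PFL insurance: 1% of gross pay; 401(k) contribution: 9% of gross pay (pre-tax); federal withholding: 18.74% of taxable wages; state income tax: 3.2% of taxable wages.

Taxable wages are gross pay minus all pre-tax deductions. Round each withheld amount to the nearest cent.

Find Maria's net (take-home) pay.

401(k) contribution: $2,777.08 × 0.09 = $249.94
403(b) contribution: $2,777.08 × 0.05 = $138.85
Pre-tax total = $249.94 + $138.85 = $388.79
Taxable wages = $2,777.08 − $388.79 = $2,388.29
Municipal income tax: $2,388.29 × 0.016 = $38.21
Federal withholding: $2,388.29 × 0.1874 = $447.57
State income tax: $2,388.29 × 0.032 = $76.43
SDI: $2,777.08 × 0.01 = $27.77
PFL insurance: $2,777.08 × 0.01 = $27.77
Roth contribution: $179.98
Total deductions = $249.94 + $138.85 + $38.21 + $447.57 + $76.43 + $27.77 + $27.77 + $179.98 = $1,186.52
Net pay = $2,777.08 − $1,186.52 = $1,590.56

$1,590.56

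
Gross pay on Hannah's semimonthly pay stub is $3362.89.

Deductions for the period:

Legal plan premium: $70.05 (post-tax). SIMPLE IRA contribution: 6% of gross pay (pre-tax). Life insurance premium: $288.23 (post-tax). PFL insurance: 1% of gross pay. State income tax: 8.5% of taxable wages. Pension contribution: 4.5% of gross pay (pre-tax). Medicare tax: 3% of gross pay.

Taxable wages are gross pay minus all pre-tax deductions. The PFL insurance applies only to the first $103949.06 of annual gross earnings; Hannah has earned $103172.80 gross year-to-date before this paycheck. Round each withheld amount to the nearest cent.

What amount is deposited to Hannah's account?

SIMPLE IRA contribution: $3362.89 × 0.06 = $201.77
Pension contribution: $3362.89 × 0.045 = $151.33
Pre-tax total = $201.77 + $151.33 = $353.10
Taxable wages = $3362.89 − $353.10 = $3009.79
State income tax: $3009.79 × 0.085 = $255.83
Medicare tax: $3362.89 × 0.03 = $100.89
PFL insurance: only $103949.06 − $103172.80 = $776.26 of this check is subject → $776.26 × 0.01 = $7.76
Life insurance premium: $288.23
Legal plan premium: $70.05
Total deductions = $201.77 + $151.33 + $255.83 + $100.89 + $7.76 + $288.23 + $70.05 = $1075.86
Net pay = $3362.89 − $1075.86 = $2287.03

$2287.03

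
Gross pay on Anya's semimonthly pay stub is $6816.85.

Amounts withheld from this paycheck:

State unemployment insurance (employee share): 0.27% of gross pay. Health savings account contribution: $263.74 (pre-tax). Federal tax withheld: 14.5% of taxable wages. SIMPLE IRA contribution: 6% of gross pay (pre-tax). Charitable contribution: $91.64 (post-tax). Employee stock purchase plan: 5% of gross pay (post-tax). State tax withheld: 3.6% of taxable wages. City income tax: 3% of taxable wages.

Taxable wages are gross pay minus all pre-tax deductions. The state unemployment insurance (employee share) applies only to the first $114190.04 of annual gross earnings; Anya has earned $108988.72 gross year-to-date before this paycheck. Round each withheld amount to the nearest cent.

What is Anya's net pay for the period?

$4401.18

Health savings account contribution: $263.74
SIMPLE IRA contribution: $6816.85 × 0.06 = $409.01
Pre-tax total = $263.74 + $409.01 = $672.75
Taxable wages = $6816.85 − $672.75 = $6144.10
Federal tax withheld: $6144.10 × 0.145 = $890.89
City income tax: $6144.10 × 0.03 = $184.32
State tax withheld: $6144.10 × 0.036 = $221.19
State unemployment insurance (employee share): only $114190.04 − $108988.72 = $5201.32 of this check is subject → $5201.32 × 0.0027 = $14.04
Employee stock purchase plan: $6816.85 × 0.05 = $340.84
Charitable contribution: $91.64
Total deductions = $263.74 + $409.01 + $890.89 + $184.32 + $221.19 + $14.04 + $340.84 + $91.64 = $2415.67
Net pay = $6816.85 − $2415.67 = $4401.18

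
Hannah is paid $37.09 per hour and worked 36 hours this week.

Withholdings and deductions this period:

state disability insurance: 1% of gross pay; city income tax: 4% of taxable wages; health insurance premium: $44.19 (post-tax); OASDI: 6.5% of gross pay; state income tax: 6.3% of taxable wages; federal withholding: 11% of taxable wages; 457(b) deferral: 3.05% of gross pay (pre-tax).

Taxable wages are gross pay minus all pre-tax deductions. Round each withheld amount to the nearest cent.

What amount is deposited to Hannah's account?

$874.46

Gross pay: 36 × $37.09 = $1,335.24
457(b) deferral: $1,335.24 × 0.0305 = $40.72
Taxable wages = $1,335.24 − $40.72 = $1,294.52
City income tax: $1,294.52 × 0.04 = $51.78
State income tax: $1,294.52 × 0.063 = $81.55
Federal withholding: $1,294.52 × 0.11 = $142.40
State disability insurance: $1,335.24 × 0.01 = $13.35
OASDI: $1,335.24 × 0.065 = $86.79
Health insurance premium: $44.19
Total deductions = $40.72 + $51.78 + $81.55 + $142.40 + $13.35 + $86.79 + $44.19 = $460.78
Net pay = $1,335.24 − $460.78 = $874.46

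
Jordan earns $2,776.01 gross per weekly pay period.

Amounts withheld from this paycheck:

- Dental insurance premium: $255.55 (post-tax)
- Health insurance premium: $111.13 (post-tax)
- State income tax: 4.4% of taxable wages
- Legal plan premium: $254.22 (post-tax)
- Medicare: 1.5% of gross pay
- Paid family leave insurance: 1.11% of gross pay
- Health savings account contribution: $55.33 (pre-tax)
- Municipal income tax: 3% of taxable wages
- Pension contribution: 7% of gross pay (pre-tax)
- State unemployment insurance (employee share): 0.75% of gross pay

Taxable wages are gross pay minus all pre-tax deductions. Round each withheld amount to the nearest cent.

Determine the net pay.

Pension contribution: $2,776.01 × 0.07 = $194.32
Health savings account contribution: $55.33
Pre-tax total = $194.32 + $55.33 = $249.65
Taxable wages = $2,776.01 − $249.65 = $2,526.36
State income tax: $2,526.36 × 0.044 = $111.16
Municipal income tax: $2,526.36 × 0.03 = $75.79
Medicare: $2,776.01 × 0.015 = $41.64
State unemployment insurance (employee share): $2,776.01 × 0.0075 = $20.82
Paid family leave insurance: $2,776.01 × 0.0111 = $30.81
Legal plan premium: $254.22
Health insurance premium: $111.13
Dental insurance premium: $255.55
Total deductions = $194.32 + $55.33 + $111.16 + $75.79 + $41.64 + $20.82 + $30.81 + $254.22 + $111.13 + $255.55 = $1,150.77
Net pay = $2,776.01 − $1,150.77 = $1,625.24

$1,625.24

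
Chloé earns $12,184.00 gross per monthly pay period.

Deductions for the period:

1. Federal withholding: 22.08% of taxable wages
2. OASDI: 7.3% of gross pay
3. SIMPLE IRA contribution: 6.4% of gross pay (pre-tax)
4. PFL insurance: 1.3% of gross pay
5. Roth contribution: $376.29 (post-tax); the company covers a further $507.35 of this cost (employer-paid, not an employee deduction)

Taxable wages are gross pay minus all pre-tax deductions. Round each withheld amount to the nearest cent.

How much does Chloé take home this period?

$7,462.06

SIMPLE IRA contribution: $12,184.00 × 0.064 = $779.78
Taxable wages = $12,184.00 − $779.78 = $11,404.22
Federal withholding: $11,404.22 × 0.2208 = $2,518.05
PFL insurance: $12,184.00 × 0.013 = $158.39
OASDI: $12,184.00 × 0.073 = $889.43
Roth contribution: $376.29
(Employer's $507.35 toward Roth contribution is not withheld from the employee.)
Total deductions = $779.78 + $2,518.05 + $158.39 + $889.43 + $376.29 = $4,721.94
Net pay = $12,184.00 − $4,721.94 = $7,462.06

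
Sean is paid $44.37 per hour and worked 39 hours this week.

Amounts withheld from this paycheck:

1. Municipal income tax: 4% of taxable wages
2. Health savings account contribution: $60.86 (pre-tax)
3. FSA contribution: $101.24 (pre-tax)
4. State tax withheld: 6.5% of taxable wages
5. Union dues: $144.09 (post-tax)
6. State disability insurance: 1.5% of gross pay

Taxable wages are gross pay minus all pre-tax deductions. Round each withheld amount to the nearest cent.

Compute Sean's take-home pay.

Gross pay: 39 × $44.37 = $1,730.43
FSA contribution: $101.24
Health savings account contribution: $60.86
Pre-tax total = $101.24 + $60.86 = $162.10
Taxable wages = $1,730.43 − $162.10 = $1,568.33
Municipal income tax: $1,568.33 × 0.04 = $62.73
State tax withheld: $1,568.33 × 0.065 = $101.94
State disability insurance: $1,730.43 × 0.015 = $25.96
Union dues: $144.09
Total deductions = $101.24 + $60.86 + $62.73 + $101.94 + $25.96 + $144.09 = $496.82
Net pay = $1,730.43 − $496.82 = $1,233.61

$1,233.61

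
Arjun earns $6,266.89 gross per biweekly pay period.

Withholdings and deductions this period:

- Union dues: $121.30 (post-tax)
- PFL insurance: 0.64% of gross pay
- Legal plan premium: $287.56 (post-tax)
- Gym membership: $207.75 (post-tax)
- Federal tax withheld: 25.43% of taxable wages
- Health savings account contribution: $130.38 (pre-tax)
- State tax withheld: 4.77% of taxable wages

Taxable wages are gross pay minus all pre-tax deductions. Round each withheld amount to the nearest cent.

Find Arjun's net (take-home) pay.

$3,626.57

Health savings account contribution: $130.38
Taxable wages = $6,266.89 − $130.38 = $6,136.51
Federal tax withheld: $6,136.51 × 0.2543 = $1,560.51
State tax withheld: $6,136.51 × 0.0477 = $292.71
PFL insurance: $6,266.89 × 0.0064 = $40.11
Legal plan premium: $287.56
Union dues: $121.30
Gym membership: $207.75
Total deductions = $130.38 + $1,560.51 + $292.71 + $40.11 + $287.56 + $121.30 + $207.75 = $2,640.32
Net pay = $6,266.89 − $2,640.32 = $3,626.57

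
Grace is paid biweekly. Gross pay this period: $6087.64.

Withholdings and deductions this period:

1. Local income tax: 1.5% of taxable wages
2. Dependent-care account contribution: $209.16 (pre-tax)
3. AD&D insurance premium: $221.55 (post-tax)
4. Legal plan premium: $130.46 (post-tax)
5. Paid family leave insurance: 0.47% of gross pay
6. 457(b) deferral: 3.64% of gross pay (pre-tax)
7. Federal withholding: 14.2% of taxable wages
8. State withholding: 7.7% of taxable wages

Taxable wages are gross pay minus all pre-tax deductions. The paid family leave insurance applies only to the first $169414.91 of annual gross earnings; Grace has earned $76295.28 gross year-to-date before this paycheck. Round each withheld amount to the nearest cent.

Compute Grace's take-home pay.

Dependent-care account contribution: $209.16
457(b) deferral: $6087.64 × 0.0364 = $221.59
Pre-tax total = $209.16 + $221.59 = $430.75
Taxable wages = $6087.64 − $430.75 = $5656.89
State withholding: $5656.89 × 0.077 = $435.58
Federal withholding: $5656.89 × 0.142 = $803.28
Local income tax: $5656.89 × 0.015 = $84.85
Paid family leave insurance: cap not yet reached, full $6087.64 is subject → $6087.64 × 0.0047 = $28.61
AD&D insurance premium: $221.55
Legal plan premium: $130.46
Total deductions = $209.16 + $221.59 + $435.58 + $803.28 + $84.85 + $28.61 + $221.55 + $130.46 = $2135.08
Net pay = $6087.64 − $2135.08 = $3952.56

$3952.56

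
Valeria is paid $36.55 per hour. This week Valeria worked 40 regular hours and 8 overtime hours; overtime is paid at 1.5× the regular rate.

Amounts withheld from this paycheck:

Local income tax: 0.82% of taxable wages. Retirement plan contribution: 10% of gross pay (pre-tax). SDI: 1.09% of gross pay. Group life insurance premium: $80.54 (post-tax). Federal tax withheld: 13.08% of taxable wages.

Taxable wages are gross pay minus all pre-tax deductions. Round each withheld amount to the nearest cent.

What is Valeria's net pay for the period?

$1,371.51

Regular pay: 40 × $36.55 = $1,462.00
Overtime pay: 8 × $36.55 × 1.5 = $438.60
Gross pay = $1,462.00 + $438.60 = $1,900.60
Retirement plan contribution: $1,900.60 × 0.1 = $190.06
Taxable wages = $1,900.60 − $190.06 = $1,710.54
Local income tax: $1,710.54 × 0.0082 = $14.03
Federal tax withheld: $1,710.54 × 0.1308 = $223.74
SDI: $1,900.60 × 0.0109 = $20.72
Group life insurance premium: $80.54
Total deductions = $190.06 + $14.03 + $223.74 + $20.72 + $80.54 = $529.09
Net pay = $1,900.60 − $529.09 = $1,371.51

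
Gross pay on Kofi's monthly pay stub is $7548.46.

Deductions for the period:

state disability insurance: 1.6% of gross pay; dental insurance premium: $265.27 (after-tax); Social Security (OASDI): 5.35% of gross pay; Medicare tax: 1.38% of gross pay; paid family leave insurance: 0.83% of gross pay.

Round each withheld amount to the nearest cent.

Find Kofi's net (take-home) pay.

Social Security (OASDI): $7548.46 × 0.0535 = $403.84
Paid family leave insurance: $7548.46 × 0.0083 = $62.65
Medicare tax: $7548.46 × 0.0138 = $104.17
State disability insurance: $7548.46 × 0.016 = $120.78
Dental insurance premium: $265.27
Total deductions = $403.84 + $62.65 + $104.17 + $120.78 + $265.27 = $956.71
Net pay = $7548.46 − $956.71 = $6591.75

$6591.75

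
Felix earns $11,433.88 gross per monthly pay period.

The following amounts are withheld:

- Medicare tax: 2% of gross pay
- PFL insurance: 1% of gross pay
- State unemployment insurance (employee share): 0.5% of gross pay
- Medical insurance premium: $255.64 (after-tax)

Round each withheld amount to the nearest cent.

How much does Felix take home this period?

State unemployment insurance (employee share): $11,433.88 × 0.005 = $57.17
Medicare tax: $11,433.88 × 0.02 = $228.68
PFL insurance: $11,433.88 × 0.01 = $114.34
Medical insurance premium: $255.64
Total deductions = $57.17 + $228.68 + $114.34 + $255.64 = $655.83
Net pay = $11,433.88 − $655.83 = $10,778.05

$10,778.05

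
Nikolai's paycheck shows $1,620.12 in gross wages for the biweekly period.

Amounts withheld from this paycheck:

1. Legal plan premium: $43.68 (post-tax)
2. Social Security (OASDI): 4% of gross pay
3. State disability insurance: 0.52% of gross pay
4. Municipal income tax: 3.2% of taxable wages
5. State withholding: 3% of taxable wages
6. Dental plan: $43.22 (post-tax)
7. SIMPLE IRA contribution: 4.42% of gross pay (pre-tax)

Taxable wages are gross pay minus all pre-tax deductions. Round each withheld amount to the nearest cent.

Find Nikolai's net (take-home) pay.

$1,292.38

SIMPLE IRA contribution: $1,620.12 × 0.0442 = $71.61
Taxable wages = $1,620.12 − $71.61 = $1,548.51
Municipal income tax: $1,548.51 × 0.032 = $49.55
State withholding: $1,548.51 × 0.03 = $46.46
Social Security (OASDI): $1,620.12 × 0.04 = $64.80
State disability insurance: $1,620.12 × 0.0052 = $8.42
Dental plan: $43.22
Legal plan premium: $43.68
Total deductions = $71.61 + $49.55 + $46.46 + $64.80 + $8.42 + $43.22 + $43.68 = $327.74
Net pay = $1,620.12 − $327.74 = $1,292.38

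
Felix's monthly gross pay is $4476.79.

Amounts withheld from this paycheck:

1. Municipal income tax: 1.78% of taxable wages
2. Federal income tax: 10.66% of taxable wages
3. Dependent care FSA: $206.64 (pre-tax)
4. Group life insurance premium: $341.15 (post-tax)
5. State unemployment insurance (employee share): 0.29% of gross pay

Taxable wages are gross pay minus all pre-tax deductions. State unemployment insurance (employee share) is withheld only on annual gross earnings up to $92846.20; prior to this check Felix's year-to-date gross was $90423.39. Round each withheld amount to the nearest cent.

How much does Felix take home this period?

$3390.76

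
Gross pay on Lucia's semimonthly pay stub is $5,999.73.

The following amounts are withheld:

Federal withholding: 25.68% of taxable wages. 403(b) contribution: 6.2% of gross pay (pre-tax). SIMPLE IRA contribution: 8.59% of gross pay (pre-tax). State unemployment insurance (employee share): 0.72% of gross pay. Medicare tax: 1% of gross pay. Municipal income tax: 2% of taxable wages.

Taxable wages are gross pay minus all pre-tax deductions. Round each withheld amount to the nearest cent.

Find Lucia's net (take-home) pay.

$3,594.06

403(b) contribution: $5,999.73 × 0.062 = $371.98
SIMPLE IRA contribution: $5,999.73 × 0.0859 = $515.38
Pre-tax total = $371.98 + $515.38 = $887.36
Taxable wages = $5,999.73 − $887.36 = $5,112.37
Federal withholding: $5,112.37 × 0.2568 = $1,312.86
Municipal income tax: $5,112.37 × 0.02 = $102.25
Medicare tax: $5,999.73 × 0.01 = $60.00
State unemployment insurance (employee share): $5,999.73 × 0.0072 = $43.20
Total deductions = $371.98 + $515.38 + $1,312.86 + $102.25 + $60.00 + $43.20 = $2,405.67
Net pay = $5,999.73 − $2,405.67 = $3,594.06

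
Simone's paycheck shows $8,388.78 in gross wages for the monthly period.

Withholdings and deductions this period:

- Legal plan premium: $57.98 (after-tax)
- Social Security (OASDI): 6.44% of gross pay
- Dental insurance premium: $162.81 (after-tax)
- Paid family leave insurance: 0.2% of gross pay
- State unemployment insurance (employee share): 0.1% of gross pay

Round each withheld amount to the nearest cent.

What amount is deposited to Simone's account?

$7,602.58

Paid family leave insurance: $8,388.78 × 0.002 = $16.78
Social Security (OASDI): $8,388.78 × 0.0644 = $540.24
State unemployment insurance (employee share): $8,388.78 × 0.001 = $8.39
Dental insurance premium: $162.81
Legal plan premium: $57.98
Total deductions = $16.78 + $540.24 + $8.39 + $162.81 + $57.98 = $786.20
Net pay = $8,388.78 − $786.20 = $7,602.58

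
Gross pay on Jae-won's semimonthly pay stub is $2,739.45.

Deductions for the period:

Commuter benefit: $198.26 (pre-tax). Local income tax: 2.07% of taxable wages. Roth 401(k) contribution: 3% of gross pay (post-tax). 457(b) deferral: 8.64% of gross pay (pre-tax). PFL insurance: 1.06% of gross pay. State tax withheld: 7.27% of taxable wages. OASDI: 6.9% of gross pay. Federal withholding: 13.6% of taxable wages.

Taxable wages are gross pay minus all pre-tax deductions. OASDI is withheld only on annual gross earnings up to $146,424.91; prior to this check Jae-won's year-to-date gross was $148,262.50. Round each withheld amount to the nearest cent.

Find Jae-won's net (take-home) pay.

$1,664.63

457(b) deferral: $2,739.45 × 0.0864 = $236.69
Commuter benefit: $198.26
Pre-tax total = $236.69 + $198.26 = $434.95
Taxable wages = $2,739.45 − $434.95 = $2,304.50
Federal withholding: $2,304.50 × 0.136 = $313.41
Local income tax: $2,304.50 × 0.0207 = $47.70
State tax withheld: $2,304.50 × 0.0727 = $167.54
PFL insurance: $2,739.45 × 0.0106 = $29.04
OASDI: annual cap $146,424.91 already reached (YTD $148,262.50), so $0.00
Roth 401(k) contribution: $2,739.45 × 0.03 = $82.18
Total deductions = $236.69 + $198.26 + $313.41 + $47.70 + $167.54 + $29.04 + $0.00 + $82.18 = $1,074.82
Net pay = $2,739.45 − $1,074.82 = $1,664.63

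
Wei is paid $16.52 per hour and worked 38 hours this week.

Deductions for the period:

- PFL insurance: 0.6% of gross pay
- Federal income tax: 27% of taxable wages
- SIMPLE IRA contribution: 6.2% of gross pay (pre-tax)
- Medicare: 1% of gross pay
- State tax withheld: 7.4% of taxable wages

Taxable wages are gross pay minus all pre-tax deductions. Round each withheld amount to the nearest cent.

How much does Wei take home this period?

$376.23

Gross pay: 38 × $16.52 = $627.76
SIMPLE IRA contribution: $627.76 × 0.062 = $38.92
Taxable wages = $627.76 − $38.92 = $588.84
State tax withheld: $588.84 × 0.074 = $43.57
Federal income tax: $588.84 × 0.27 = $158.99
PFL insurance: $627.76 × 0.006 = $3.77
Medicare: $627.76 × 0.01 = $6.28
Total deductions = $38.92 + $43.57 + $158.99 + $3.77 + $6.28 = $251.53
Net pay = $627.76 − $251.53 = $376.23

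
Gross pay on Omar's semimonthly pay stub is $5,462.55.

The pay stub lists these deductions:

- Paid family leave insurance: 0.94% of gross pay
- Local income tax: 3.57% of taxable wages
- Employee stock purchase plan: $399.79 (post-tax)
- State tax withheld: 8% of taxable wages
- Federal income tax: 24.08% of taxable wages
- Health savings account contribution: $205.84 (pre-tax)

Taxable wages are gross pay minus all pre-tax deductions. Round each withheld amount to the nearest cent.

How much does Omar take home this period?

Health savings account contribution: $205.84
Taxable wages = $5,462.55 − $205.84 = $5,256.71
Local income tax: $5,256.71 × 0.0357 = $187.66
Federal income tax: $5,256.71 × 0.2408 = $1,265.82
State tax withheld: $5,256.71 × 0.08 = $420.54
Paid family leave insurance: $5,462.55 × 0.0094 = $51.35
Employee stock purchase plan: $399.79
Total deductions = $205.84 + $187.66 + $1,265.82 + $420.54 + $51.35 + $399.79 = $2,531.00
Net pay = $5,462.55 − $2,531.00 = $2,931.55

$2,931.55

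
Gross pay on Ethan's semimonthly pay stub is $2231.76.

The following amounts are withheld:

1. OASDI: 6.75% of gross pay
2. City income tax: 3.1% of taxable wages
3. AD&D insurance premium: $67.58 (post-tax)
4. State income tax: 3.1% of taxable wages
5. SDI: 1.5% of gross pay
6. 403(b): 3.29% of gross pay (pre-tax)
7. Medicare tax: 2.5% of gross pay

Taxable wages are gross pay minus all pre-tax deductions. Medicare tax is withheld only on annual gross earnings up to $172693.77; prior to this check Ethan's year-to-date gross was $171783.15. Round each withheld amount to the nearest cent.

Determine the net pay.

403(b): $2231.76 × 0.0329 = $73.42
Taxable wages = $2231.76 − $73.42 = $2158.34
City income tax: $2158.34 × 0.031 = $66.91
State income tax: $2158.34 × 0.031 = $66.91
SDI: $2231.76 × 0.015 = $33.48
OASDI: $2231.76 × 0.0675 = $150.64
Medicare tax: only $172693.77 − $171783.15 = $910.62 of this check is subject → $910.62 × 0.025 = $22.77
AD&D insurance premium: $67.58
Total deductions = $73.42 + $66.91 + $66.91 + $33.48 + $150.64 + $22.77 + $67.58 = $481.71
Net pay = $2231.76 − $481.71 = $1750.05

$1750.05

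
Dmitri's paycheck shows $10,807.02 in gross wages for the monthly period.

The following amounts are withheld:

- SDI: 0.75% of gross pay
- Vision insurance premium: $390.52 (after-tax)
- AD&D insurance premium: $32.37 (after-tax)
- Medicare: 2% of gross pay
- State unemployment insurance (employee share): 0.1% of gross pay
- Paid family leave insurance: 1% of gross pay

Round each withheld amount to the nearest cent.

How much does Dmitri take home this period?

State unemployment insurance (employee share): $10,807.02 × 0.001 = $10.81
Paid family leave insurance: $10,807.02 × 0.01 = $108.07
Medicare: $10,807.02 × 0.02 = $216.14
SDI: $10,807.02 × 0.0075 = $81.05
Vision insurance premium: $390.52
AD&D insurance premium: $32.37
Total deductions = $10.81 + $108.07 + $216.14 + $81.05 + $390.52 + $32.37 = $838.96
Net pay = $10,807.02 − $838.96 = $9,968.06

$9,968.06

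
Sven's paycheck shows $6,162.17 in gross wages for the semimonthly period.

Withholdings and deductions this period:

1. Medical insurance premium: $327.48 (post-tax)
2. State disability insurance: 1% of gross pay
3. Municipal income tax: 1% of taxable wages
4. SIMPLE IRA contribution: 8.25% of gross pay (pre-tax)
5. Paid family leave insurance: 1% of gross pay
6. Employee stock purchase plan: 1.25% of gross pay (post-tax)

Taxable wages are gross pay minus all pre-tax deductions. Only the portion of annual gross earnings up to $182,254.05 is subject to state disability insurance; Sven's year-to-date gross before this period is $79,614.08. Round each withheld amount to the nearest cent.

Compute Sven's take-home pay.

SIMPLE IRA contribution: $6,162.17 × 0.0825 = $508.38
Taxable wages = $6,162.17 − $508.38 = $5,653.79
Municipal income tax: $5,653.79 × 0.01 = $56.54
State disability insurance: cap not yet reached, full $6,162.17 is subject → $6,162.17 × 0.01 = $61.62
Paid family leave insurance: $6,162.17 × 0.01 = $61.62
Employee stock purchase plan: $6,162.17 × 0.0125 = $77.03
Medical insurance premium: $327.48
Total deductions = $508.38 + $56.54 + $61.62 + $61.62 + $77.03 + $327.48 = $1,092.67
Net pay = $6,162.17 − $1,092.67 = $5,069.50

$5,069.50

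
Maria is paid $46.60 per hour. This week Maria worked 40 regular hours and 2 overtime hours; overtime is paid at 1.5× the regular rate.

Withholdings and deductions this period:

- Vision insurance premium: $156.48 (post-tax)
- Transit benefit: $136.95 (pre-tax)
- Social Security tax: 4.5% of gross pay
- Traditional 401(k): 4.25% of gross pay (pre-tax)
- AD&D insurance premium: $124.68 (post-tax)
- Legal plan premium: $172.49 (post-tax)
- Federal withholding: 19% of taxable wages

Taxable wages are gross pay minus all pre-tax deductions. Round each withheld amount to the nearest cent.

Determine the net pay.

Regular pay: 40 × $46.60 = $1864.00
Overtime pay: 2 × $46.60 × 1.5 = $139.80
Gross pay = $1864.00 + $139.80 = $2003.80
Transit benefit: $136.95
Traditional 401(k): $2003.80 × 0.0425 = $85.16
Pre-tax total = $136.95 + $85.16 = $222.11
Taxable wages = $2003.80 − $222.11 = $1781.69
Federal withholding: $1781.69 × 0.19 = $338.52
Social Security tax: $2003.80 × 0.045 = $90.17
Vision insurance premium: $156.48
Legal plan premium: $172.49
AD&D insurance premium: $124.68
Total deductions = $136.95 + $85.16 + $338.52 + $90.17 + $156.48 + $172.49 + $124.68 = $1104.45
Net pay = $2003.80 − $1104.45 = $899.35

$899.35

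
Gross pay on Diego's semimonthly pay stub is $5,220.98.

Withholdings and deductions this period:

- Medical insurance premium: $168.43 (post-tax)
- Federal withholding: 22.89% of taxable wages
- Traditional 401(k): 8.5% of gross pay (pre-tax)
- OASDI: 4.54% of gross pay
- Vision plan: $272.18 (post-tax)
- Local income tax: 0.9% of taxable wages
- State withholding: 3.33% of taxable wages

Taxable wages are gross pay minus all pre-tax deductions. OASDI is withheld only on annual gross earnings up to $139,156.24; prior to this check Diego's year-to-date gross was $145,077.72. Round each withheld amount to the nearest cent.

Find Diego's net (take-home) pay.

$3,041.02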